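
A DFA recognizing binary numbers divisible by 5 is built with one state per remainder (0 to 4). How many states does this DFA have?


Divisibility by 5 is tracked via the remainder mod 5: 0, 1, ..., 4
The construction assigns one state to each remainder
Number of remainders = 5

5


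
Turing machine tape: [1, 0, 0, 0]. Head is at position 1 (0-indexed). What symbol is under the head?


Tape: [1, 0, 0, 0]
Positions: 0 1 2 3
Values:    1 0 0 0
Head at position 1
tape[1] = 0

0


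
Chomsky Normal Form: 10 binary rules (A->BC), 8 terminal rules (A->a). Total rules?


CNF allows two rule forms:
  A -> BC (binary): 10 rules
  A -> a (terminal): 8 rules
Total = 10 + 8 = 18

18


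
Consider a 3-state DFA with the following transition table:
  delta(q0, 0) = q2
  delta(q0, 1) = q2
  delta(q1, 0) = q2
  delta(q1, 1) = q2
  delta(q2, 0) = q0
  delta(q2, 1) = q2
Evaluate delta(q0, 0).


Looking up transition function:
delta(q0, 0) in the table
Row: q0, Column: 0
Result: q2

q2


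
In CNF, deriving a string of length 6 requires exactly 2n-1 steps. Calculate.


Chomsky Normal Form derivation:
String length n = 6
Each step either:
  - Splits a nonterminal into two (n-1 such steps)
  - Converts a nonterminal to terminal (n such steps)
Total = (n-1) + n = 2n - 1
= 2(6) - 1
= 12 - 1
= 11

11


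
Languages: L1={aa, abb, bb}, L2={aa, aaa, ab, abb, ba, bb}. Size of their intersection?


L1 = {aa, abb, bb}
L2 = {aa, aaa, ab, abb, ba, bb}
Checking each string in L1 against L2:
  'aa': in L2? Yes
  'abb': in L2? Yes
  'bb': in L2? Yes
Intersection = {aa, abb, bb}
|L1 ∩ L2| = 3

3


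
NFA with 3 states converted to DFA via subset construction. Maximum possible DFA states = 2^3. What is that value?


NFA has 3 states
Subset construction: each DFA state = subset of NFA states
Maximum subsets = 2^3
2^3 = 8

8


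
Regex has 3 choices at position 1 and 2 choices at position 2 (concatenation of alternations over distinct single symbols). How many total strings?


First group: 3 alternatives
Second group: 2 alternatives
Concatenation: each choice from group 1 pairs with each from group 2
Total = 3 x 2 = 6

6


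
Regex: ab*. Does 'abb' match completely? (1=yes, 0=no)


Pattern: ab*
String: 'abb'
Pattern requires: exactly one 'a' followed by zero or more 'b's
First char is 'a' -> OK
Rest 'bb': all b's? Yes
Result: 1

1


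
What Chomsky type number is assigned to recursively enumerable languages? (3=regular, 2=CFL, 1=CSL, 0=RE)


Chomsky hierarchy levels:
  Type 3: Regular (DFA/NFA/regex)
  Type 2: Context-free (PDA)
  Type 1: Context-sensitive
  Type 0: Recursively enumerable (TM)
'recursively enumerable' corresponds to Type 0

0


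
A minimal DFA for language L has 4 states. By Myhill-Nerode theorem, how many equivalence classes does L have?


Myhill-Nerode theorem:
Number of equivalence classes = number of states in minimal DFA
Minimal DFA states = 4
Therefore equivalence classes = 4

4


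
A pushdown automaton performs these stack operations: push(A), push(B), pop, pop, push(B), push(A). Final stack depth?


Tracing stack operations:
  push(A) -> stack = [A], depth=1
  push(B) -> stack = [A,B], depth=2
  pop -> removed B, stack = [A], depth=1
  pop -> removed A, stack = [], depth=0
  push(B) -> stack = [B], depth=1
  push(A) -> stack = [B,A], depth=2
Final depth = 2

2


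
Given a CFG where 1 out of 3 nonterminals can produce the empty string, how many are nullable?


Nonterminals: {S, A, B}
A nonterminal is nullable if it can derive epsilon
Counting nullable nonterminals: 1
Total nullable = 1

1


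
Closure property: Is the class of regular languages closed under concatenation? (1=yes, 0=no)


Regular languages are closed under all standard operations:
- Union: Yes (product construction)
- Intersection: Yes (product construction)
- Complement: Yes (swap accept/reject)
- Concatenation: Yes (NFA construction)
Operation: concatenation -> Closed

1


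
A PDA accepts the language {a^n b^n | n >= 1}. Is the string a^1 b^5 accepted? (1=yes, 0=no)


Language requires equal numbers of a's and b's
PDA pushes for each 'a', pops for each 'b'
Number of a's = 1
Number of b's = 5
1 != 5 -> Reject

0


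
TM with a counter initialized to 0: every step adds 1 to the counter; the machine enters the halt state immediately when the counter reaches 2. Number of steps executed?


Counter starts at 0. Counting sequence:
  Step 1: counter = 1
  Step 2: counter = 2
Counter reached 2 -> halt
Total steps = 2

2


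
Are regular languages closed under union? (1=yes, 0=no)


Regular languages are closed under:
- Union (DFA product construction)
- Intersection (DFA product construction)
- Complement (swap accept/reject states)
- Concatenation (NFA construction)
- Kleene star (NFA construction)
union is in this list
Therefore: closed

1


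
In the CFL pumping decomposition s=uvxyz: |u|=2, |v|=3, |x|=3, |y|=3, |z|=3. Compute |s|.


|s| = |u| + |v| + |x| + |y| + |z|
= 2 + 3 + 3 + 3 + 3
= 5 + 3 + 6
= 8 + 6
= 14

14


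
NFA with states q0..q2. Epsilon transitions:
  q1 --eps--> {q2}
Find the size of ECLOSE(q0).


Starting from q0
Initialize closure = {q0}
q0 has no outgoing epsilon transitions -> nothing to add
Final closure: {q0}
Size = 1

1


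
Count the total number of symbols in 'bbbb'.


String: 'bbbb'
Counting characters:
  'b' appears 4 time(s)
Total length = 0 + 4 = 4

4


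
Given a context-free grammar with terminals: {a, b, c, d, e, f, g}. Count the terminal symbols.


Terminal symbols: a, b, c, d, e, f, g
Counting each: a (#1), b (#2), c (#3), d (#4), e (#5), f (#6), g (#7)
Total = 7

7


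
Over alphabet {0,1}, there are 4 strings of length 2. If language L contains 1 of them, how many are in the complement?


Alphabet: {0,1}
String length: 2
Total strings of length 2 = 2^2 = 4
Strings in L = 1
Complement = total - |L|
= 4 - 1
= 3

3


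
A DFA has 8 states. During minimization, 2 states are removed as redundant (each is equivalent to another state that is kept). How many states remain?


Original DFA: 8 states
Redundant states removed: 2
Minimized states = original - removed
= 8 - 2
= 6

6


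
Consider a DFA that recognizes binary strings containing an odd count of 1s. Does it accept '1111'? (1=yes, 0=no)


DFA has 2 states: q_even (start, accept=no) and q_odd
Processing string '1111' character by character:
  Position 0: read '1', 1-count=1 -> q_odd
  Position 1: read '1', 1-count=2 -> q_even
  Position 2: read '1', 1-count=3 -> q_odd
  Position 3: read '1', 1-count=4 -> q_even
Final state: q_even, total 1s = 4 (even); the DFA requires an odd count -> reject

0


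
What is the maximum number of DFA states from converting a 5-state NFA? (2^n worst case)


NFA has 5 states
Subset construction: each DFA state = subset of NFA states
Maximum subsets = 2^5
2^5 = 32

32


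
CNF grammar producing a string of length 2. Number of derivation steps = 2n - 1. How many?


Chomsky Normal Form derivation:
String length n = 2
Each step either:
  - Splits a nonterminal into two (n-1 such steps)
  - Converts a nonterminal to terminal (n such steps)
Total = (n-1) + n = 2n - 1
= 2(2) - 1
= 4 - 1
= 3

3


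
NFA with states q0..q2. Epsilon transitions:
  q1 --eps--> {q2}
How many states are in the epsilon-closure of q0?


Starting from q0
Initialize closure = {q0}
q0 has no outgoing epsilon transitions -> nothing to add
Final closure: {q0}
Size = 1

1


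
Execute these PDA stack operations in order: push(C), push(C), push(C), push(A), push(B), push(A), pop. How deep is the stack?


Tracing stack operations:
  push(C) -> stack = [C], depth=1
  push(C) -> stack = [C,C], depth=2
  push(C) -> stack = [C,C,C], depth=3
  push(A) -> stack = [C,C,C,A], depth=4
  push(B) -> stack = [C,C,C,A,B], depth=5
  push(A) -> stack = [C,C,C,A,B,A], depth=6
  pop -> removed A, stack = [C,C,C,A,B], depth=5
Final depth = 5

5


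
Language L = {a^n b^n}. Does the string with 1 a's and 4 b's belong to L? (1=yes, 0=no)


Language requires equal numbers of a's and b's
PDA pushes for each 'a', pops for each 'b'
Number of a's = 1
Number of b's = 4
1 != 4 -> Reject

0


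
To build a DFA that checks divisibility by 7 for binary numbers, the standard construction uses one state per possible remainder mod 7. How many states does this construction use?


Divisibility by 7 is tracked via the remainder mod 7: 0, 1, ..., 6
The construction assigns one state to each remainder
Number of remainders = 7

7


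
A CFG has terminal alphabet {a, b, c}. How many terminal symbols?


Terminal symbols: a, b, c
Counting each: a (#1), b (#2), c (#3)
Total = 3

3


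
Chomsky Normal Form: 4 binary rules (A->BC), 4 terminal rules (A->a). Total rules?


CNF allows two rule forms:
  A -> BC (binary): 4 rules
  A -> a (terminal): 4 rules
Total = 4 + 4 = 8

8


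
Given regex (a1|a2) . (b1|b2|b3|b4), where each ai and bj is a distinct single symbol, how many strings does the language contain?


First group: 2 alternatives
Second group: 4 alternatives
Concatenation: each choice from group 1 pairs with each from group 2
Total = 2 x 4 = 8

8


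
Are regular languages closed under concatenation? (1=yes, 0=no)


Regular languages are closed under all standard operations:
- Union: Yes (product construction)
- Intersection: Yes (product construction)
- Complement: Yes (swap accept/reject)
- Concatenation: Yes (NFA construction)
Operation: concatenation -> Closed

1


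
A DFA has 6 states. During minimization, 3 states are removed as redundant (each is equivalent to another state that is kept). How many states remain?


Original DFA: 6 states
Redundant states removed: 3
Minimized states = original - removed
= 6 - 3
= 3

3


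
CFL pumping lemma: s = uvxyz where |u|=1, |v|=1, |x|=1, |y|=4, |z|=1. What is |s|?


|s| = |u| + |v| + |x| + |y| + |z|
= 1 + 1 + 1 + 4 + 1
= 2 + 1 + 5
= 3 + 5
= 8

8


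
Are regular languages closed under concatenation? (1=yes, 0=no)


Regular languages are closed under:
- Union (DFA product construction)
- Intersection (DFA product construction)
- Complement (swap accept/reject states)
- Concatenation (NFA construction)
- Kleene star (NFA construction)
concatenation is in this list
Therefore: closed

1


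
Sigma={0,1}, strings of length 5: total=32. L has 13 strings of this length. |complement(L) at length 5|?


Alphabet: {0,1}
String length: 5
Total strings of length 5 = 2^5 = 32
Strings in L = 13
Complement = total - |L|
= 32 - 13
= 19

19


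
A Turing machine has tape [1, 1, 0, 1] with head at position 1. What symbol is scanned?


Tape: [1, 1, 0, 1]
Positions: 0 1 2 3
Values:    1 1 0 1
Head at position 1
tape[1] = 1

1


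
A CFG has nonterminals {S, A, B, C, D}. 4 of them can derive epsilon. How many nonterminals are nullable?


Nonterminals: {S, A, B, C, D}
A nonterminal is nullable if it can derive epsilon
Counting nullable nonterminals: 4
Total nullable = 4

4


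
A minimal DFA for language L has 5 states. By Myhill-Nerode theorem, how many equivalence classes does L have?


Myhill-Nerode theorem:
Number of equivalence classes = number of states in minimal DFA
Minimal DFA states = 5
Therefore equivalence classes = 5

5


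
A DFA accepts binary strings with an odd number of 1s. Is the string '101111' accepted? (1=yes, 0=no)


DFA has 2 states: q_even (start, accept=no) and q_odd
Processing string '101111' character by character:
  Position 0: read '1', 1-count=1 -> q_odd
  Position 1: read '0', 1-count=1 -> q_odd (no change)
  Position 2: read '1', 1-count=2 -> q_even
  Position 3: read '1', 1-count=3 -> q_odd
  Position 4: read '1', 1-count=4 -> q_even
  Position 5: read '1', 1-count=5 -> q_odd
Final state: q_odd, total 1s = 5 (odd); the DFA requires an odd count -> accept

1


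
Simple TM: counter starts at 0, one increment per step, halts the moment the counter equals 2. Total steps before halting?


Counter starts at 0. Counting sequence:
  Step 1: counter = 1
  Step 2: counter = 2
Counter reached 2 -> halt
Total steps = 2

2


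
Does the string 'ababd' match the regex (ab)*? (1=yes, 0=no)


Pattern: (ab)*
String: 'ababd'
Pattern requires: zero or more repetitions of 'ab'
Length 5 is odd -> cannot be (ab)* -> no match
Result: 0

0


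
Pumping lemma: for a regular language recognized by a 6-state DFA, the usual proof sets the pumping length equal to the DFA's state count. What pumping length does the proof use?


Pumping lemma for regular languages (standard proof):
Take p = |Q|, the number of DFA states.
Any string of length >= |Q| passes through |Q|+1 states while reading its first |Q| symbols,
so by pigeonhole some state repeats, giving the loop that can be pumped.
Here |Q| = 6
Therefore the proof uses p = 6

6


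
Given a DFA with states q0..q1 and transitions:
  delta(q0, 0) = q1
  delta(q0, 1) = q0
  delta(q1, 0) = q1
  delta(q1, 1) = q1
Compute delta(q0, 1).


Looking up transition function:
delta(q0, 1) in the table
Row: q0, Column: 1
Result: q0

q0


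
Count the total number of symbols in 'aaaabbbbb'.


String: 'aaaabbbbb'
Counting characters:
  'a' appears 4 time(s)
  'b' appears 5 time(s)
Total length = 4 + 5 = 9

9


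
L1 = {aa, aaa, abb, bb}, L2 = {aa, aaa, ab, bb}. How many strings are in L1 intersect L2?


L1 = {aa, aaa, abb, bb}
L2 = {aa, aaa, ab, bb}
Checking each string in L1 against L2:
  'aa': in L2? Yes
  'aaa': in L2? Yes
  'abb': in L2? No
  'bb': in L2? Yes
Intersection = {aa, aaa, bb}
|L1 ∩ L2| = 3

3


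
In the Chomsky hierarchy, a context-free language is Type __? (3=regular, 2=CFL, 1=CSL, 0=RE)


Chomsky hierarchy levels:
  Type 3: Regular (DFA/NFA/regex)
  Type 2: Context-free (PDA)
  Type 1: Context-sensitive
  Type 0: Recursively enumerable (TM)
'context-free' corresponds to Type 2

2


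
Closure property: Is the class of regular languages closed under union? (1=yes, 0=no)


Regular languages are closed under all standard operations:
- Union: Yes (product construction)
- Intersection: Yes (product construction)
- Complement: Yes (swap accept/reject)
- Concatenation: Yes (NFA construction)
Operation: union -> Closed

1


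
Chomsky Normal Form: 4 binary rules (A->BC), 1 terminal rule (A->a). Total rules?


CNF allows two rule forms:
  A -> BC (binary): 4 rules
  A -> a (terminal): 1 rule
Total = 4 + 1 = 5

5


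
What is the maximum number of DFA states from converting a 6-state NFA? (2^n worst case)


NFA has 6 states
Subset construction: each DFA state = subset of NFA states
Maximum subsets = 2^6
2^6 = 64

64


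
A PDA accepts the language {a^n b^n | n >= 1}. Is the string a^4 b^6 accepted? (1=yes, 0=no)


Language requires equal numbers of a's and b's
PDA pushes for each 'a', pops for each 'b'
Number of a's = 4
Number of b's = 6
4 != 6 -> Reject

0


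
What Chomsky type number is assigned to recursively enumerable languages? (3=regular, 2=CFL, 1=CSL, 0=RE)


Chomsky hierarchy levels:
  Type 3: Regular (DFA/NFA/regex)
  Type 2: Context-free (PDA)
  Type 1: Context-sensitive
  Type 0: Recursively enumerable (TM)
'recursively enumerable' corresponds to Type 0

0


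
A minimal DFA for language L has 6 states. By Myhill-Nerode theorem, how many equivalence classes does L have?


Myhill-Nerode theorem:
Number of equivalence classes = number of states in minimal DFA
Minimal DFA states = 6
Therefore equivalence classes = 6

6


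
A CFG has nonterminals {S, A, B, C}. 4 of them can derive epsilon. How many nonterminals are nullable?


Nonterminals: {S, A, B, C}
A nonterminal is nullable if it can derive epsilon
Counting nullable nonterminals: 4
Total nullable = 4

4


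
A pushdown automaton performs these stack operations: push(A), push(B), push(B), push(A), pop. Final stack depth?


Tracing stack operations:
  push(A) -> stack = [A], depth=1
  push(B) -> stack = [A,B], depth=2
  push(B) -> stack = [A,B,B], depth=3
  push(A) -> stack = [A,B,B,A], depth=4
  pop -> removed A, stack = [A,B,B], depth=3
Final depth = 3

3


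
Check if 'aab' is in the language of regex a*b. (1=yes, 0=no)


Pattern: a*b
String: 'aab'
Pattern requires: zero or more 'a's followed by exactly one 'b'
Found 2 leading 'a's
Remaining: 'b'
Remaining is exactly 'b' -> match
Result: 1

1


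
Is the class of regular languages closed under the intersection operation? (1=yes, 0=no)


Regular languages are closed under:
- Union (DFA product construction)
- Intersection (DFA product construction)
- Complement (swap accept/reject states)
- Concatenation (NFA construction)
- Kleene star (NFA construction)
intersection is in this list
Therefore: closed

1


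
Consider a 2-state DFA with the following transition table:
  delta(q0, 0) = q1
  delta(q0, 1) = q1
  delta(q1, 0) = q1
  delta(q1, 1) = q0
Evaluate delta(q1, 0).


Looking up transition function:
delta(q1, 0) in the table
Row: q1, Column: 0
Result: q1

q1


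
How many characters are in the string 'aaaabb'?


String: 'aaaabb'
Counting characters:
  'a' appears 4 time(s)
  'b' appears 2 time(s)
Total length = 4 + 2 = 6

6


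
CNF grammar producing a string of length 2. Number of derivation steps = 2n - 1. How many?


Chomsky Normal Form derivation:
String length n = 2
Each step either:
  - Splits a nonterminal into two (n-1 such steps)
  - Converts a nonterminal to terminal (n such steps)
Total = (n-1) + n = 2n - 1
= 2(2) - 1
= 4 - 1
= 3

3


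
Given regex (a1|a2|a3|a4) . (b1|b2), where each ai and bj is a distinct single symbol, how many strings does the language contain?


First group: 4 alternatives
Second group: 2 alternatives
Concatenation: each choice from group 1 pairs with each from group 2
Total = 4 x 2 = 8

8


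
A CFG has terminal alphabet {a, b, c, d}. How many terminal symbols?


Terminal symbols: a, b, c, d
Counting each: a (#1), b (#2), c (#3), d (#4)
Total = 4

4


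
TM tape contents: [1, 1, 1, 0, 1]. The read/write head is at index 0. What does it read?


Tape: [1, 1, 1, 0, 1]
Positions: 0 1 2 3 4
Values:    1 1 1 0 1
Head at position 0
tape[0] = 1

1


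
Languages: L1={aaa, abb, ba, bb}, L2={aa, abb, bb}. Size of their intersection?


L1 = {aaa, abb, ba, bb}
L2 = {aa, abb, bb}
Checking each string in L1 against L2:
  'aaa': in L2? No
  'abb': in L2? Yes
  'ba': in L2? No
  'bb': in L2? Yes
Intersection = {abb, bb}
|L1 ∩ L2| = 2

2


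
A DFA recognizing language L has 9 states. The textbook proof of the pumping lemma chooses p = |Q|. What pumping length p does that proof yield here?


Pumping lemma for regular languages (standard proof):
Take p = |Q|, the number of DFA states.
Any string of length >= |Q| passes through |Q|+1 states while reading its first |Q| symbols,
so by pigeonhole some state repeats, giving the loop that can be pumped.
Here |Q| = 9
Therefore the proof uses p = 9

9


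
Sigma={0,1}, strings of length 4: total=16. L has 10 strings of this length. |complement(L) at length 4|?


Alphabet: {0,1}
String length: 4
Total strings of length 4 = 2^4 = 16
Strings in L = 10
Complement = total - |L|
= 16 - 10
= 6

6


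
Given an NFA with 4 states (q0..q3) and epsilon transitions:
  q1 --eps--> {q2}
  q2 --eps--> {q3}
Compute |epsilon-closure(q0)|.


Starting from q0
Initialize closure = {q0}
q0 has no outgoing epsilon transitions -> nothing to add
Final closure: {q0}
Size = 1

1


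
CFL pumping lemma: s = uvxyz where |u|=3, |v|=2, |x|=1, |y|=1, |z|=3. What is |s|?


|s| = |u| + |v| + |x| + |y| + |z|
= 3 + 2 + 1 + 1 + 3
= 5 + 1 + 4
= 6 + 4
= 10

10


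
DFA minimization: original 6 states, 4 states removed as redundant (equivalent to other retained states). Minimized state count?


Original DFA: 6 states
Redundant states removed: 4
Minimized states = original - removed
= 6 - 4
= 2

2


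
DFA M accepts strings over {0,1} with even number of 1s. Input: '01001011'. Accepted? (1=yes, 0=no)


DFA has 2 states: q_even (start, accept=yes) and q_odd
Processing string '01001011' character by character:
  Position 0: read '0', 1-count=0 -> q_even (no change)
  Position 1: read '1', 1-count=1 -> q_odd
  Position 2: read '0', 1-count=1 -> q_odd (no change)
  Position 3: read '0', 1-count=1 -> q_odd (no change)
  Position 4: read '1', 1-count=2 -> q_even
  Position 5: read '0', 1-count=2 -> q_even (no change)
  Position 6: read '1', 1-count=3 -> q_odd
  Position 7: read '1', 1-count=4 -> q_even
Final state: q_even, total 1s = 4 (even); the DFA requires an even count -> accept

1


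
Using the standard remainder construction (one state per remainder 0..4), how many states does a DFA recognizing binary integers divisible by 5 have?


Divisibility by 5 is tracked via the remainder mod 5: 0, 1, ..., 4
The construction assigns one state to each remainder
Number of remainders = 5

5


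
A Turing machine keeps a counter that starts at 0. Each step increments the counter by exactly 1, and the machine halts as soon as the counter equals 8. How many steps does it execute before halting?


Counter starts at 0. Counting sequence:
  Step 1: counter = 1
  Step 2: counter = 2
  Step 3: counter = 3
  Step 4: counter = 4
  Step 5: counter = 5
  Step 6: counter = 6
  Step 7: counter = 7
  Step 8: counter = 8
Counter reached 8 -> halt
Total steps = 8

8


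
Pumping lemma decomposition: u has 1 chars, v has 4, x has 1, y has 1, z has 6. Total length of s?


|s| = |u| + |v| + |x| + |y| + |z|
= 1 + 4 + 1 + 1 + 6
= 5 + 1 + 7
= 6 + 7
= 13

13


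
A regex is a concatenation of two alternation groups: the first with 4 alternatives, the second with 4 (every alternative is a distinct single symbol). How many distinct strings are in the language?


First group: 4 alternatives
Second group: 4 alternatives
Concatenation: each choice from group 1 pairs with each from group 2
Total = 4 x 4 = 16

16


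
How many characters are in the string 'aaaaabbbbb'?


String: 'aaaaabbbbb'
Counting characters:
  'a' appears 5 time(s)
  'b' appears 5 time(s)
Total length = 5 + 5 = 10

10


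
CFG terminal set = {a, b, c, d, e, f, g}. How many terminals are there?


Terminal symbols: a, b, c, d, e, f, g
Counting each: a (#1), b (#2), c (#3), d (#4), e (#5), f (#6), g (#7)
Total = 7

7


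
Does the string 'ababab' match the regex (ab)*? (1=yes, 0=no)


Pattern: (ab)*
String: 'ababab'
Pattern requires: zero or more repetitions of 'ab'
Pairs: ['ab', 'ab', 'ab']
All pairs are 'ab'? Yes
Result: 1

1


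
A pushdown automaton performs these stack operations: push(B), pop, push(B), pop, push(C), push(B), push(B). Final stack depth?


Tracing stack operations:
  push(B) -> stack = [B], depth=1
  pop -> removed B, stack = [], depth=0
  push(B) -> stack = [B], depth=1
  pop -> removed B, stack = [], depth=0
  push(C) -> stack = [C], depth=1
  push(B) -> stack = [C,B], depth=2
  push(B) -> stack = [C,B,B], depth=3
Final depth = 3

3


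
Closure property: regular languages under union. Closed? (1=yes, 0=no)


Regular languages are closed under:
- Union (DFA product construction)
- Intersection (DFA product construction)
- Complement (swap accept/reject states)
- Concatenation (NFA construction)
- Kleene star (NFA construction)
union is in this list
Therefore: closed

1


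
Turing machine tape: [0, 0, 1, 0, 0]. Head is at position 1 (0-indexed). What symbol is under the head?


Tape: [0, 0, 1, 0, 0]
Positions: 0 1 2 3 4
Values:    0 0 1 0 0
Head at position 1
tape[1] = 0

0


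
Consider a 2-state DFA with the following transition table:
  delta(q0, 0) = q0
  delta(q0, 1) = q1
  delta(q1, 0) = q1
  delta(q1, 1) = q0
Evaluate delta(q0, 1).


Looking up transition function:
delta(q0, 1) in the table
Row: q0, Column: 1
Result: q1

q1


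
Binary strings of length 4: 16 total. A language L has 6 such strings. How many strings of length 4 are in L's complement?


Alphabet: {0,1}
String length: 4
Total strings of length 4 = 2^4 = 16
Strings in L = 6
Complement = total - |L|
= 16 - 6
= 10

10


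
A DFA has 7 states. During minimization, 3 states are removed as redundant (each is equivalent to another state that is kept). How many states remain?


Original DFA: 7 states
Redundant states removed: 3
Minimized states = original - removed
= 7 - 3
= 4

4


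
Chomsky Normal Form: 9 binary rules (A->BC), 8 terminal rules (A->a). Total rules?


CNF allows two rule forms:
  A -> BC (binary): 9 rules
  A -> a (terminal): 8 rules
Total = 9 + 8 = 17

17


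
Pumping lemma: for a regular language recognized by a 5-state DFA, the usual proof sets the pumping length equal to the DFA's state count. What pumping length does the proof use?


Pumping lemma for regular languages (standard proof):
Take p = |Q|, the number of DFA states.
Any string of length >= |Q| passes through |Q|+1 states while reading its first |Q| symbols,
so by pigeonhole some state repeats, giving the loop that can be pumped.
Here |Q| = 5
Therefore the proof uses p = 5

5


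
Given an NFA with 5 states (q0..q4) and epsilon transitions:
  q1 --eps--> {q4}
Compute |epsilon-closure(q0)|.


Starting from q0
Initialize closure = {q0}
q0 has no outgoing epsilon transitions -> nothing to add
Final closure: {q0}
Size = 1

1


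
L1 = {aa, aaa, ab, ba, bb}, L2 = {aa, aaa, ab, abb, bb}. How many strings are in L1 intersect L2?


L1 = {aa, aaa, ab, ba, bb}
L2 = {aa, aaa, ab, abb, bb}
Checking each string in L1 against L2:
  'aa': in L2? Yes
  'aaa': in L2? Yes
  'ab': in L2? Yes
  'ba': in L2? No
  'bb': in L2? Yes
Intersection = {aa, aaa, ab, bb}
|L1 ∩ L2| = 4

4


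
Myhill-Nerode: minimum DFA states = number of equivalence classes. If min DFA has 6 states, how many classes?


Myhill-Nerode theorem:
Number of equivalence classes = number of states in minimal DFA
Minimal DFA states = 6
Therefore equivalence classes = 6

6


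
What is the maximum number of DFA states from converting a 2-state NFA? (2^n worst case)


NFA has 2 states
Subset construction: each DFA state = subset of NFA states
Maximum subsets = 2^2
2^2 = 4

4


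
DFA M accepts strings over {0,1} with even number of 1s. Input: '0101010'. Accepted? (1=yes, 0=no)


DFA has 2 states: q_even (start, accept=yes) and q_odd
Processing string '0101010' character by character:
  Position 0: read '0', 1-count=0 -> q_even (no change)
  Position 1: read '1', 1-count=1 -> q_odd
  Position 2: read '0', 1-count=1 -> q_odd (no change)
  Position 3: read '1', 1-count=2 -> q_even
  Position 4: read '0', 1-count=2 -> q_even (no change)
  Position 5: read '1', 1-count=3 -> q_odd
  Position 6: read '0', 1-count=3 -> q_odd (no change)
Final state: q_odd, total 1s = 3 (odd); the DFA requires an even count -> reject

0


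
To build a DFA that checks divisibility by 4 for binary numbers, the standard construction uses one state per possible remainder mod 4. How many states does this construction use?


Divisibility by 4 is tracked via the remainder mod 4: 0, 1, ..., 3
The construction assigns one state to each remainder
Number of remainders = 4

4


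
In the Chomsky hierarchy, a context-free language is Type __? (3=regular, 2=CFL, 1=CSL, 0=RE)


Chomsky hierarchy levels:
  Type 3: Regular (DFA/NFA/regex)
  Type 2: Context-free (PDA)
  Type 1: Context-sensitive
  Type 0: Recursively enumerable (TM)
'context-free' corresponds to Type 2

2


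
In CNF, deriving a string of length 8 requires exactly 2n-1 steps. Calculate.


Chomsky Normal Form derivation:
String length n = 8
Each step either:
  - Splits a nonterminal into two (n-1 such steps)
  - Converts a nonterminal to terminal (n such steps)
Total = (n-1) + n = 2n - 1
= 2(8) - 1
= 16 - 1
= 15

15


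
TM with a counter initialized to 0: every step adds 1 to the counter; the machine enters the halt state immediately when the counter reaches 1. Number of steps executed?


Counter starts at 0. Counting sequence:
  Step 1: counter = 1
Counter reached 1 -> halt
Total steps = 1

1


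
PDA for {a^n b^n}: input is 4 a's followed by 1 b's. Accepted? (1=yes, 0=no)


Language requires equal numbers of a's and b's
PDA pushes for each 'a', pops for each 'b'
Number of a's = 4
Number of b's = 1
4 != 1 -> Reject

0


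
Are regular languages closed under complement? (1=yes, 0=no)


Regular languages are closed under all standard operations:
- Union: Yes (product construction)
- Intersection: Yes (product construction)
- Complement: Yes (swap accept/reject)
- Concatenation: Yes (NFA construction)
Operation: complement -> Closed

1


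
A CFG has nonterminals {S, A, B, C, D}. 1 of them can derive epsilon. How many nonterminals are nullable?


Nonterminals: {S, A, B, C, D}
A nonterminal is nullable if it can derive epsilon
Counting nullable nonterminals: 1
Total nullable = 1

1


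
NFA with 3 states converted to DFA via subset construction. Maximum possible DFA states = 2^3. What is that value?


NFA has 3 states
Subset construction: each DFA state = subset of NFA states
Maximum subsets = 2^3
2^3 = 8

8


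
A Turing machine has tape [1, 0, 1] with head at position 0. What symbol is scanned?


Tape: [1, 0, 1]
Positions: 0 1 2
Values:    1 0 1
Head at position 0
tape[0] = 1

1


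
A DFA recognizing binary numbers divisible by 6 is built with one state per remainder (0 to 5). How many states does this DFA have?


Divisibility by 6 is tracked via the remainder mod 6: 0, 1, ..., 5
The construction assigns one state to each remainder
Number of remainders = 6

6


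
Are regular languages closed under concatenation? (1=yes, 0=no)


Regular languages are closed under all standard operations:
- Union: Yes (product construction)
- Intersection: Yes (product construction)
- Complement: Yes (swap accept/reject)
- Concatenation: Yes (NFA construction)
Operation: concatenation -> Closed

1


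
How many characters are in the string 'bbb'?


String: 'bbb'
Counting characters:
  'b' appears 3 time(s)
Total length = 0 + 3 = 3

3


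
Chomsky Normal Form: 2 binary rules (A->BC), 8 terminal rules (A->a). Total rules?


CNF allows two rule forms:
  A -> BC (binary): 2 rules
  A -> a (terminal): 8 rules
Total = 2 + 8 = 10

10


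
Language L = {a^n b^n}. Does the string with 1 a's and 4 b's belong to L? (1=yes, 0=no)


Language requires equal numbers of a's and b's
PDA pushes for each 'a', pops for each 'b'
Number of a's = 1
Number of b's = 4
1 != 4 -> Reject

0


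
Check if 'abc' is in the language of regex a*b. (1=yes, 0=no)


Pattern: a*b
String: 'abc'
Pattern requires: zero or more 'a's followed by exactly one 'b'
Found 1 leading 'a's
Remaining: 'bc'
Remaining is not 'b' -> no match
Result: 0

0


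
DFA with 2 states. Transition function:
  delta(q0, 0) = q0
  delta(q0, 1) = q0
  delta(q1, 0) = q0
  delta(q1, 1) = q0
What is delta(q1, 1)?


Looking up transition function:
delta(q1, 1) in the table
Row: q1, Column: 1
Result: q0

q0


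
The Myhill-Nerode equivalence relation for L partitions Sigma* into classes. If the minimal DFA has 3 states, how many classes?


Myhill-Nerode theorem:
Number of equivalence classes = number of states in minimal DFA
Minimal DFA states = 3
Therefore equivalence classes = 3

3


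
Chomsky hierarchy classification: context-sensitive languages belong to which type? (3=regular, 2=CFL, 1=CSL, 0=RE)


Chomsky hierarchy levels:
  Type 3: Regular (DFA/NFA/regex)
  Type 2: Context-free (PDA)
  Type 1: Context-sensitive
  Type 0: Recursively enumerable (TM)
'context-sensitive' corresponds to Type 1

1


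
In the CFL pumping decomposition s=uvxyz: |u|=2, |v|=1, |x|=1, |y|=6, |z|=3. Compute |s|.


|s| = |u| + |v| + |x| + |y| + |z|
= 2 + 1 + 1 + 6 + 3
= 3 + 1 + 9
= 4 + 9
= 13

13


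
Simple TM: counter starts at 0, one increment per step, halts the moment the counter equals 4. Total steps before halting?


Counter starts at 0. Counting sequence:
  Step 1: counter = 1
  Step 2: counter = 2
  Step 3: counter = 3
  Step 4: counter = 4
Counter reached 4 -> halt
Total steps = 4

4


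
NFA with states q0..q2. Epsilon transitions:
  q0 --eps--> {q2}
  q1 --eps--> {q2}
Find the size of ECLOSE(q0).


Starting from q0
Initialize closure = {q0}
Follow epsilon from q0 -> add q2
Final closure: {q0, q2}
Size = 2

2


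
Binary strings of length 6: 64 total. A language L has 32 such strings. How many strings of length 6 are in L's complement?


Alphabet: {0,1}
String length: 6
Total strings of length 6 = 2^6 = 64
Strings in L = 32
Complement = total - |L|
= 64 - 32
= 32

32


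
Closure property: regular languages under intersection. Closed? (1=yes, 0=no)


Regular languages are closed under:
- Union (DFA product construction)
- Intersection (DFA product construction)
- Complement (swap accept/reject states)
- Concatenation (NFA construction)
- Kleene star (NFA construction)
intersection is in this list
Therefore: closed

1


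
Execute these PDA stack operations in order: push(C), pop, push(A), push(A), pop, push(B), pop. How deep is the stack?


Tracing stack operations:
  push(C) -> stack = [C], depth=1
  pop -> removed C, stack = [], depth=0
  push(A) -> stack = [A], depth=1
  push(A) -> stack = [A,A], depth=2
  pop -> removed A, stack = [A], depth=1
  push(B) -> stack = [A,B], depth=2
  pop -> removed B, stack = [A], depth=1
Final depth = 1

1


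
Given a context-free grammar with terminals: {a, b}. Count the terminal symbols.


Terminal symbols: a, b
Counting each: a (#1), b (#2)
Total = 2

2


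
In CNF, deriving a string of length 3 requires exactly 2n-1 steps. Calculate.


Chomsky Normal Form derivation:
String length n = 3
Each step either:
  - Splits a nonterminal into two (n-1 such steps)
  - Converts a nonterminal to terminal (n such steps)
Total = (n-1) + n = 2n - 1
= 2(3) - 1
= 6 - 1
= 5

5


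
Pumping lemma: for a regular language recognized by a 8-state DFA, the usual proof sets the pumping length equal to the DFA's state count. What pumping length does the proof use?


Pumping lemma for regular languages (standard proof):
Take p = |Q|, the number of DFA states.
Any string of length >= |Q| passes through |Q|+1 states while reading its first |Q| symbols,
so by pigeonhole some state repeats, giving the loop that can be pumped.
Here |Q| = 8
Therefore the proof uses p = 8

8


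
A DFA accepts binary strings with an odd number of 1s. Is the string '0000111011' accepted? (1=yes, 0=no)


DFA has 2 states: q_even (start, accept=no) and q_odd
Processing string '0000111011' character by character:
  Position 0: read '0', 1-count=0 -> q_even (no change)
  Position 1: read '0', 1-count=0 -> q_even (no change)
  Position 2: read '0', 1-count=0 -> q_even (no change)
  Position 3: read '0', 1-count=0 -> q_even (no change)
  Position 4: read '1', 1-count=1 -> q_odd
  Position 5: read '1', 1-count=2 -> q_even
  Position 6: read '1', 1-count=3 -> q_odd
  Position 7: read '0', 1-count=3 -> q_odd (no change)
  Position 8: read '1', 1-count=4 -> q_even
  Position 9: read '1', 1-count=5 -> q_odd
Final state: q_odd, total 1s = 5 (odd); the DFA requires an odd count -> accept

1


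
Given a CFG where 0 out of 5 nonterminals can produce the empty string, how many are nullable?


Nonterminals: {S, A, B, C, D}
A nonterminal is nullable if it can derive epsilon
Counting nullable nonterminals: 0
Total nullable = 0

0


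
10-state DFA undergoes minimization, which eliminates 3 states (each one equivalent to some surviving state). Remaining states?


Original DFA: 10 states
Redundant states removed: 3
Minimized states = original - removed
= 10 - 3
= 7

7


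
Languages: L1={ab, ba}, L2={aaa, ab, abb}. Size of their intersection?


L1 = {ab, ba}
L2 = {aaa, ab, abb}
Checking each string in L1 against L2:
  'ab': in L2? Yes
  'ba': in L2? No
Intersection = {ab}
|L1 ∩ L2| = 1

1


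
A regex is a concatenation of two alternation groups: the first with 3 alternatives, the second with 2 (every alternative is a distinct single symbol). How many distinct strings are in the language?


First group: 3 alternatives
Second group: 2 alternatives
Concatenation: each choice from group 1 pairs with each from group 2
Total = 3 x 2 = 6

6


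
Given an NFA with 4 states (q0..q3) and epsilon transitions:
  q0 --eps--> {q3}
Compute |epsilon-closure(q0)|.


Starting from q0
Initialize closure = {q0}
Follow epsilon from q0 -> add q3
Final closure: {q0, q3}
Size = 2

2


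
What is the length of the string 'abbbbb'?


String: 'abbbbb'
Counting characters:
  'a' appears 1 time(s)
  'b' appears 5 time(s)
Total length = 1 + 5 = 6

6


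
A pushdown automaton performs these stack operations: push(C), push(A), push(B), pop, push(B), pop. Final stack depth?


Tracing stack operations:
  push(C) -> stack = [C], depth=1
  push(A) -> stack = [C,A], depth=2
  push(B) -> stack = [C,A,B], depth=3
  pop -> removed B, stack = [C,A], depth=2
  push(B) -> stack = [C,A,B], depth=3
  pop -> removed B, stack = [C,A], depth=2
Final depth = 2

2


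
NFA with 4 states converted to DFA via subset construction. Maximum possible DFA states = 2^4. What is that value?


NFA has 4 states
Subset construction: each DFA state = subset of NFA states
Maximum subsets = 2^4
2^4 = 16

16


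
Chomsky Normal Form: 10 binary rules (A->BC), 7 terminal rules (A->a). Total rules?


CNF allows two rule forms:
  A -> BC (binary): 10 rules
  A -> a (terminal): 7 rules
Total = 10 + 7 = 17

17


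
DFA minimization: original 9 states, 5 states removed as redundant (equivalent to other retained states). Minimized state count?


Original DFA: 9 states
Redundant states removed: 5
Minimized states = original - removed
= 9 - 5
= 4

4


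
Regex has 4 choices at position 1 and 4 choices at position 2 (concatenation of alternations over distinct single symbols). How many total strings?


First group: 4 alternatives
Second group: 4 alternatives
Concatenation: each choice from group 1 pairs with each from group 2
Total = 4 x 4 = 16

16


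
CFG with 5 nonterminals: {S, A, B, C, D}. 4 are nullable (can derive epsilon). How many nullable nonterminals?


Nonterminals: {S, A, B, C, D}
A nonterminal is nullable if it can derive epsilon
Counting nullable nonterminals: 4
Total nullable = 4

4


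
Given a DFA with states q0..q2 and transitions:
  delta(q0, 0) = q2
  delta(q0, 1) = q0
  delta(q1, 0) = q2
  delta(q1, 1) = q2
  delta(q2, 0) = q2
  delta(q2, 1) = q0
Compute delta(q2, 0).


Looking up transition function:
delta(q2, 0) in the table
Row: q2, Column: 0
Result: q2

q2


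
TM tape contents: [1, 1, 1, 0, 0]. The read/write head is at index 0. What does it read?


Tape: [1, 1, 1, 0, 0]
Positions: 0 1 2 3 4
Values:    1 1 1 0 0
Head at position 0
tape[0] = 1

1


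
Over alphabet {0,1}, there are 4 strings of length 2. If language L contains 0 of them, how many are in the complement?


Alphabet: {0,1}
String length: 2
Total strings of length 2 = 2^2 = 4
Strings in L = 0
Complement = total - |L|
= 4 - 0
= 4

4


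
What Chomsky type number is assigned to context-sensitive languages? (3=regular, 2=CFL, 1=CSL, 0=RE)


Chomsky hierarchy levels:
  Type 3: Regular (DFA/NFA/regex)
  Type 2: Context-free (PDA)
  Type 1: Context-sensitive
  Type 0: Recursively enumerable (TM)
'context-sensitive' corresponds to Type 1

1


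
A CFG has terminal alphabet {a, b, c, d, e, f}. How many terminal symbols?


Terminal symbols: a, b, c, d, e, f
Counting each: a (#1), b (#2), c (#3), d (#4), e (#5), f (#6)
Total = 6

6


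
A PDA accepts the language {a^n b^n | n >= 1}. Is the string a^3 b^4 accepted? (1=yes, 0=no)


Language requires equal numbers of a's and b's
PDA pushes for each 'a', pops for each 'b'
Number of a's = 3
Number of b's = 4
3 != 4 -> Reject

0


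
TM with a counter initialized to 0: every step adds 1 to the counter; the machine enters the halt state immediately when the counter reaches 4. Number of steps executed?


Counter starts at 0. Counting sequence:
  Step 1: counter = 1
  Step 2: counter = 2
  Step 3: counter = 3
  Step 4: counter = 4
Counter reached 4 -> halt
Total steps = 4

4
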